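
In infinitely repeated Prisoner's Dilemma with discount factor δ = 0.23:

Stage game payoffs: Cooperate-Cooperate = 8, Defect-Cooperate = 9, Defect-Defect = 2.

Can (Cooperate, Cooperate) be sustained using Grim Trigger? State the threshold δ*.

δ* = 0.1429; since δ = 0.23 ≥ 0.1429, cooperation can be sustained

Work:
For Grim Trigger:
Cooperate forever: 8/(1-δ)
Defect then punished: 9 + 2·δ/(1-δ)
Need: 8/(1-δ) ≥ 9 + 2·δ/(1-δ)
Solving: δ ≥ (T-R)/(T-P) = (9-8)/(9-2) = 0.1429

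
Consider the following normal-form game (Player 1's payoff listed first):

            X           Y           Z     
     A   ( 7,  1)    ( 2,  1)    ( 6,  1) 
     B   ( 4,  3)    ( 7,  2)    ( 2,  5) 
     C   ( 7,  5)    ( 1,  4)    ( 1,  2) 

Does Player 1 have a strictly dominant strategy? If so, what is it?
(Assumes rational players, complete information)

No strictly dominant strategy exists for Player 1

Work:
A strategy strictly dominates another if it gives a strictly higher payoff against every opponent action. Compare each pair of P1's strategies column-by-column:
  A vs B: [7 vs 4, 2 vs 7, 6 vs 2] → A does not strictly dominate B (column Y: 2 ≤ 7)
  A vs C: [7 vs 7, 2 vs 1, 6 vs 1] → A does not strictly dominate C (column X: 7 ≤ 7)
  B vs A: [4 vs 7, 7 vs 2, 2 vs 6] → B does not strictly dominate A (column X: 4 ≤ 7)
  B vs C: [4 vs 7, 7 vs 1, 2 vs 1] → B does not strictly dominate C (column X: 4 ≤ 7)
  C vs A: [7 vs 7, 1 vs 2, 1 vs 6] → C does not strictly dominate A (column X: 7 ≤ 7)
  C vs B: [7 vs 4, 1 vs 7, 1 vs 2] → C does not strictly dominate B (column Y: 1 ≤ 7)
No single strategy strictly dominates all others → no strictly dominant strategy.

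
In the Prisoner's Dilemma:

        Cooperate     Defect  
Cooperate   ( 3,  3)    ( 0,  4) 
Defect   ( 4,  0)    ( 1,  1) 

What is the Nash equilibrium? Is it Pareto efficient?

(Defect, Defect) is NE; not Pareto efficient

Work:
Defect dominates Cooperate for both players:
If P2 cooperates: Defect (4) > Cooperate (3)
If P2 defects: Defect (1) > Cooperate (0)
NE: (Defect, Defect) with payoff (1, 1)
But (Cooperate, Cooperate) = (3, 3) Pareto dominates (1, 1)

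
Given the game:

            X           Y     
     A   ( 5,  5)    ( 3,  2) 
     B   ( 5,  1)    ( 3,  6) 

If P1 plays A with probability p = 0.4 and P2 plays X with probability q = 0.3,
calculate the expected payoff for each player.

E[P1] = 3.6, E[P2] = 3.86

Work:
E[P1] = p·q·π₁(A,X) + p·(1-q)·π₁(A,Y) + (1-p)·q·π₁(B,X) + (1-p)·(1-q)·π₁(B,Y)
= 0.4·0.3·5 + 0.4·0.7·3 + 0.6·0.3·5 + 0.6·0.7·3
= 3.6

E[P2] = 3.86 (similar calculation)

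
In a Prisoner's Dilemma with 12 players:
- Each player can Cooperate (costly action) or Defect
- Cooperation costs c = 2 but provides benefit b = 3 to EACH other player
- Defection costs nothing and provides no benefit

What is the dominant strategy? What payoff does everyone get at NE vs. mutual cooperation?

Dominant: Defect; NE payoff = 0; Coop payoff = 31

Work:
Defect dominates (saves cost c = 2, benefit to others is external)
NE: All defect → everyone gets 0
If all cooperate: each receives (11)×3 - 2 = 31
Social dilemma: 31 > 0 but NE gives 0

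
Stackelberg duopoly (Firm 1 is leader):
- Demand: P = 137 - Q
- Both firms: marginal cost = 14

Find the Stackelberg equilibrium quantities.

q₁* (leader) = 61.5, q₂* (follower) = 30.75

Work:
Follower's reaction: q₂ = (a - c - q₁)/2
Leader substitutes: π₁ = q₁·(a - q₁ - (a-c-q₁)/2 - c)
FOC: q₁* = (137 - 14)/2 = 61.50
Then: q₂* = (137 - 14 - 61.5)/2 = 30.75
Leader has first-mover advantage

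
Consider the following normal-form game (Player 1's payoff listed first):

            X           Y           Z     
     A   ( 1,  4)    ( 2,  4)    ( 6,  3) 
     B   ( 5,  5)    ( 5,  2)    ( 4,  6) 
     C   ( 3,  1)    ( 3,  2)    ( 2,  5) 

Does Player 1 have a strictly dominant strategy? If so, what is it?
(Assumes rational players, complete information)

No strictly dominant strategy exists for Player 1

Work:
A strategy strictly dominates another if it gives a strictly higher payoff against every opponent action. Compare each pair of P1's strategies column-by-column:
  A vs B: [1 vs 5, 2 vs 5, 6 vs 4] → A does not strictly dominate B (column X: 1 ≤ 5)
  A vs C: [1 vs 3, 2 vs 3, 6 vs 2] → A does not strictly dominate C (column X: 1 ≤ 3)
  B vs A: [5 vs 1, 5 vs 2, 4 vs 6] → B does not strictly dominate A (column Z: 4 ≤ 6)
  B vs C: [5 vs 3, 5 vs 3, 4 vs 2] → B strictly dominates C
  C vs A: [3 vs 1, 3 vs 2, 2 vs 6] → C does not strictly dominate A (column Z: 2 ≤ 6)
  C vs B: [3 vs 5, 3 vs 5, 2 vs 4] → C does not strictly dominate B (column X: 3 ≤ 5)
No single strategy strictly dominates all others → no strictly dominant strategy.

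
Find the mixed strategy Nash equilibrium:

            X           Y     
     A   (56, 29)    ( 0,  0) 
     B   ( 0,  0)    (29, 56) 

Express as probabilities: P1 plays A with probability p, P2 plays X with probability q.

p = 0.6588, q = 0.3412

Work:
Find probabilities that make opponent indifferent:
P2 chooses q to make P1 indifferent between A and B
P1 chooses p to make P2 indifferent between X and Y
Mixed NE: P1 plays (A: 0.6588, B: 0.3412), P2 plays (X: 0.3412, Y: 0.6588)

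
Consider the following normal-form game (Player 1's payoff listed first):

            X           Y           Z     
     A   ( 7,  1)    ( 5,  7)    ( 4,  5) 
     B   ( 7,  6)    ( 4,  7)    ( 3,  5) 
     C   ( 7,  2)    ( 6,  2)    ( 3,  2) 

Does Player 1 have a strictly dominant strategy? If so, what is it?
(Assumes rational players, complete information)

No strictly dominant strategy exists for Player 1

Work:
A strategy strictly dominates another if it gives a strictly higher payoff against every opponent action. Compare each pair of P1's strategies column-by-column:
  A vs B: [7 vs 7, 5 vs 4, 4 vs 3] → A does not strictly dominate B (column X: 7 ≤ 7)
  A vs C: [7 vs 7, 5 vs 6, 4 vs 3] → A does not strictly dominate C (column X: 7 ≤ 7)
  B vs A: [7 vs 7, 4 vs 5, 3 vs 4] → B does not strictly dominate A (column X: 7 ≤ 7)
  B vs C: [7 vs 7, 4 vs 6, 3 vs 3] → B does not strictly dominate C (column X: 7 ≤ 7)
  C vs A: [7 vs 7, 6 vs 5, 3 vs 4] → C does not strictly dominate A (column X: 7 ≤ 7)
  C vs B: [7 vs 7, 6 vs 4, 3 vs 3] → C does not strictly dominate B (column X: 7 ≤ 7)
No single strategy strictly dominates all others → no strictly dominant strategy.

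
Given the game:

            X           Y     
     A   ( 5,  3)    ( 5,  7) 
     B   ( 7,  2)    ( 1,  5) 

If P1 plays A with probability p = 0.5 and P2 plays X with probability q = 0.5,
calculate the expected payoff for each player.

E[P1] = 4.5, E[P2] = 4.25

Work:
E[P1] = p·q·π₁(A,X) + p·(1-q)·π₁(A,Y) + (1-p)·q·π₁(B,X) + (1-p)·(1-q)·π₁(B,Y)
= 0.5·0.5·5 + 0.5·0.5·5 + 0.5·0.5·7 + 0.5·0.5·1
= 4.5

E[P2] = 4.25 (similar calculation)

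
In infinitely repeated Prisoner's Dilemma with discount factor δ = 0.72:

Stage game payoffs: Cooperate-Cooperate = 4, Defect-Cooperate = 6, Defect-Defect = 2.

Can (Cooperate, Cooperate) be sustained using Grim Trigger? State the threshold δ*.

δ* = 0.5; since δ = 0.72 ≥ 0.5, cooperation can be sustained

Work:
For Grim Trigger:
Cooperate forever: 4/(1-δ)
Defect then punished: 6 + 2·δ/(1-δ)
Need: 4/(1-δ) ≥ 6 + 2·δ/(1-δ)
Solving: δ ≥ (T-R)/(T-P) = (6-4)/(6-2) = 0.5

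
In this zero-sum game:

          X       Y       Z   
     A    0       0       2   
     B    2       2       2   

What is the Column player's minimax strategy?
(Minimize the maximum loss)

Column should play X or Y or Z (all achieve the minimum), value = 2

Work:
Column player minimizes Row's maximum payoff:
Column X: max payoff to Row = 2
Column Y: max payoff to Row = 2
Column Z: max payoff to Row = 2
Minimum is 2, achieved by columns X, Y, Z (tied).
Each of X or Y or Z is a minimax strategy.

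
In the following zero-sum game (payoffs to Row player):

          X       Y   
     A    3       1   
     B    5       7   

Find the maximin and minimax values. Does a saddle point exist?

Maximin = 5, Minimax = 5, Saddle: True

Work:
Row minimums: [1, 5] → maximin = 5
Column maximums: [5, 7] → minimax = 5
Saddle point exists! Game value = 5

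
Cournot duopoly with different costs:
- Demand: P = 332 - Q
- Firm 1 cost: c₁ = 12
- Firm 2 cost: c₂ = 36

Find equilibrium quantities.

q₁* = 114.67, q₂* = 90.67

Work:
Reaction: q₁ = (332 - 12 - q₂)/2
Reaction: q₂ = (332 - 36 - q₁)/2
Solve simultaneously:
q₁* = (332 - 2×12 + 36)/3 = 114.67
q₂* = (332 - 2×36 + 12)/3 = 90.67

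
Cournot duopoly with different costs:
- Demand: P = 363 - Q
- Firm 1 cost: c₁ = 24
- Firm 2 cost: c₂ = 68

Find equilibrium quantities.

q₁* = 127.67, q₂* = 83.67

Work:
Reaction: q₁ = (363 - 24 - q₂)/2
Reaction: q₂ = (363 - 68 - q₁)/2
Solve simultaneously:
q₁* = (363 - 2×24 + 68)/3 = 127.67
q₂* = (363 - 2×68 + 24)/3 = 83.67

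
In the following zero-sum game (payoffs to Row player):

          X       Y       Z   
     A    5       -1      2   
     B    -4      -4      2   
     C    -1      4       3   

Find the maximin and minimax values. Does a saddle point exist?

Maximin = -1, Minimax = 3, Saddle: False

Work:
Row minimums: [-1, -4, -1] → maximin = -1
Column maximums: [5, 4, 3] → minimax = 3
No saddle point (maximin ≠ minimax). Mixed strategy needed.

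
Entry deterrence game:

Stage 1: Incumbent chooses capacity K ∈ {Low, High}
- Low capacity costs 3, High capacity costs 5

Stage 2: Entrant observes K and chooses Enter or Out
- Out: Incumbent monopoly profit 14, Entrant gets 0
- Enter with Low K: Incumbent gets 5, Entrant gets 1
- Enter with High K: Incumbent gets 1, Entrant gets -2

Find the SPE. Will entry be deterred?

SPE: (High, Enter|Low, Out|High); Entry deterred. Incumbent net profit = 9

Work:
After Low K: Entrant enters (1 > 0)
After High K: Entrant stays out (-2 < 0)
Incumbent: Low → 5−3=2, High → 14−5=9
Incumbent chooses High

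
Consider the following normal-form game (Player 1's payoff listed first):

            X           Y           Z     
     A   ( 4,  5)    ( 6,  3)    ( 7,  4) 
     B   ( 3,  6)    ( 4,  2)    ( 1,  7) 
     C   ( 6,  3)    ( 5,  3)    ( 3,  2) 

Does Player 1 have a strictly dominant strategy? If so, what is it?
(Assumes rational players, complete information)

No strictly dominant strategy exists for Player 1

Work:
A strategy strictly dominates another if it gives a strictly higher payoff against every opponent action. Compare each pair of P1's strategies column-by-column:
  A vs B: [4 vs 3, 6 vs 4, 7 vs 1] → A strictly dominates B
  A vs C: [4 vs 6, 6 vs 5, 7 vs 3] → A does not strictly dominate C (column X: 4 ≤ 6)
  B vs A: [3 vs 4, 4 vs 6, 1 vs 7] → B does not strictly dominate A (column X: 3 ≤ 4)
  B vs C: [3 vs 6, 4 vs 5, 1 vs 3] → B does not strictly dominate C (column X: 3 ≤ 6)
  C vs A: [6 vs 4, 5 vs 6, 3 vs 7] → C does not strictly dominate A (column Y: 5 ≤ 6)
  C vs B: [6 vs 3, 5 vs 4, 3 vs 1] → C strictly dominates B
No single strategy strictly dominates all others → no strictly dominant strategy.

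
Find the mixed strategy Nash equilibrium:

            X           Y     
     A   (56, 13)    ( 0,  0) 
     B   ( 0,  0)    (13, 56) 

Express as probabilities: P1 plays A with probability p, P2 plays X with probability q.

p = 0.8116, q = 0.1884

Work:
Find probabilities that make opponent indifferent:
P2 chooses q to make P1 indifferent between A and B
P1 chooses p to make P2 indifferent between X and Y
Mixed NE: P1 plays (A: 0.8116, B: 0.1884), P2 plays (X: 0.1884, Y: 0.8116)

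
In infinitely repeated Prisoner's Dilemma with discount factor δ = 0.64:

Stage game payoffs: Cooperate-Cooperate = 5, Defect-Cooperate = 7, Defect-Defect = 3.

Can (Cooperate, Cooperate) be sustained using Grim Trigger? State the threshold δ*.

δ* = 0.5; since δ = 0.64 ≥ 0.5, cooperation can be sustained

Work:
For Grim Trigger:
Cooperate forever: 5/(1-δ)
Defect then punished: 7 + 3·δ/(1-δ)
Need: 5/(1-δ) ≥ 7 + 3·δ/(1-δ)
Solving: δ ≥ (T-R)/(T-P) = (7-5)/(7-3) = 0.5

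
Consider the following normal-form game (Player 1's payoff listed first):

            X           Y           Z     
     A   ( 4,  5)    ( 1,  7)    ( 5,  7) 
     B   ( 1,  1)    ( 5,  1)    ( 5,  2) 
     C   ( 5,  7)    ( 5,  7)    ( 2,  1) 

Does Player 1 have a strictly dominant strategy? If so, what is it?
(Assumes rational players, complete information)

No strictly dominant strategy exists for Player 1

Work:
A strategy strictly dominates another if it gives a strictly higher payoff against every opponent action. Compare each pair of P1's strategies column-by-column:
  A vs B: [4 vs 1, 1 vs 5, 5 vs 5] → A does not strictly dominate B (column Y: 1 ≤ 5)
  A vs C: [4 vs 5, 1 vs 5, 5 vs 2] → A does not strictly dominate C (column X: 4 ≤ 5)
  B vs A: [1 vs 4, 5 vs 1, 5 vs 5] → B does not strictly dominate A (column X: 1 ≤ 4)
  B vs C: [1 vs 5, 5 vs 5, 5 vs 2] → B does not strictly dominate C (column X: 1 ≤ 5)
  C vs A: [5 vs 4, 5 vs 1, 2 vs 5] → C does not strictly dominate A (column Z: 2 ≤ 5)
  C vs B: [5 vs 1, 5 vs 5, 2 vs 5] → C does not strictly dominate B (column Y: 5 ≤ 5)
No single strategy strictly dominates all others → no strictly dominant strategy.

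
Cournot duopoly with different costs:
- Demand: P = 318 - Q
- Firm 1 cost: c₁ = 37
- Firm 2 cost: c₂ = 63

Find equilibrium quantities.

q₁* = 102.33, q₂* = 76.33

Work:
Reaction: q₁ = (318 - 37 - q₂)/2
Reaction: q₂ = (318 - 63 - q₁)/2
Solve simultaneously:
q₁* = (318 - 2×37 + 63)/3 = 102.33
q₂* = (318 - 2×63 + 37)/3 = 76.33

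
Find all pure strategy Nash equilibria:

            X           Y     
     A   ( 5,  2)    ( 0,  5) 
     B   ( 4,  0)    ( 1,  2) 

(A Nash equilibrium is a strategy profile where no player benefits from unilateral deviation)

Nash equilibrium: (B, Y)

Work:
Best responses:
  P1 vs X: payoffs [5, 4] → best response A (payoff 5)
  P1 vs Y: payoffs [0, 1] → best response B (payoff 1)
  P2 vs A: payoffs [2, 5] → best response Y (payoff 5)
  P2 vs B: payoffs [0, 2] → best response Y (payoff 2)
Mutual best responses: (B,Y) → Nash equilibria.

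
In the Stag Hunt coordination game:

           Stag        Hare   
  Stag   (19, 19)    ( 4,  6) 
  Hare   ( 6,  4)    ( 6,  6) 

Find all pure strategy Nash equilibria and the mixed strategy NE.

Pure NE: (Stag, Stag) and (Hare, Hare); Mixed NE: p = 0.1333, q = 0.1333

Work:
Check pure NE:
(Stag, Stag): (19, 19) - no unilateral deviation beneficial
(Hare, Hare): (6, 6) - no unilateral deviation beneficial
Mixed NE: P1 plays Stag with p = 0.1333, P2 plays Stag with q = 0.1333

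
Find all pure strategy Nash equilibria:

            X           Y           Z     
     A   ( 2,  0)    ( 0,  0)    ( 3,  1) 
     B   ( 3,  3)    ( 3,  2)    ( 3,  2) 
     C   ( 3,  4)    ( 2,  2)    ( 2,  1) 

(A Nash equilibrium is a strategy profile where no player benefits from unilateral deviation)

Nash equilibrium: (A, Z), (B, X), (C, X)

Work:
Best responses:
  P1 vs X: payoffs [2, 3, 3] → best response B/C (payoff 3)
  P1 vs Y: payoffs [0, 3, 2] → best response B (payoff 3)
  P1 vs Z: payoffs [3, 3, 2] → best response A/B (payoff 3)
  P2 vs A: payoffs [0, 0, 1] → best response Z (payoff 1)
  P2 vs B: payoffs [3, 2, 2] → best response X (payoff 3)
  P2 vs C: payoffs [4, 2, 1] → best response X (payoff 4)
Mutual best responses: (A,Z), (B,X), (C,X) → Nash equilibria.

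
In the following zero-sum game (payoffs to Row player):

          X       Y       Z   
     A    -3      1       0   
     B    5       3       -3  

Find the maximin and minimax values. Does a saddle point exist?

Maximin = -3, Minimax = 0, Saddle: False

Work:
Row minimums: [-3, -3] → maximin = -3
Column maximums: [5, 3, 0] → minimax = 0
No saddle point (maximin ≠ minimax). Mixed strategy needed.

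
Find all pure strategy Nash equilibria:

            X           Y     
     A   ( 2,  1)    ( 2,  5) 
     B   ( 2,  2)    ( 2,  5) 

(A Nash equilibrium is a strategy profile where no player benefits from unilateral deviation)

Nash equilibrium: (A, Y), (B, Y)

Work:
Best responses:
  P1 vs X: payoffs [2, 2] → best response A/B (payoff 2)
  P1 vs Y: payoffs [2, 2] → best response A/B (payoff 2)
  P2 vs A: payoffs [1, 5] → best response Y (payoff 5)
  P2 vs B: payoffs [2, 5] → best response Y (payoff 5)
Mutual best responses: (A,Y), (B,Y) → Nash equilibria.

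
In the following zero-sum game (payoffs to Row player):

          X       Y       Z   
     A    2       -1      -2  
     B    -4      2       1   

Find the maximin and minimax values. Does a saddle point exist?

Maximin = -2, Minimax = 1, Saddle: False

Work:
Row minimums: [-2, -4] → maximin = -2
Column maximums: [2, 2, 1] → minimax = 1
No saddle point (maximin ≠ minimax). Mixed strategy needed.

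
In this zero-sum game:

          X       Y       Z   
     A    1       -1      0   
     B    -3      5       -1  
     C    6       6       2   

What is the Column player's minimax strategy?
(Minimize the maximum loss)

Column should play Z, value = 2

Work:
Column player minimizes Row's maximum payoff:
Column X: max payoff to Row = 6
Column Y: max payoff to Row = 6
Column Z: max payoff to Row = 2
Minimum is 2, achieved by column Z.
Minimax strategy: Z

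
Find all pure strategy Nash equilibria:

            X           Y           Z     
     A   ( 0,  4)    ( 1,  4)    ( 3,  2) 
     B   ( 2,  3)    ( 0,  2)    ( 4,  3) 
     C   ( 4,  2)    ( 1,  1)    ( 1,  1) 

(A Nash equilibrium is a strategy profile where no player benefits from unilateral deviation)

Nash equilibrium: (A, Y), (B, Z), (C, X)

Work:
Best responses:
  P1 vs X: payoffs [0, 2, 4] → best response C (payoff 4)
  P1 vs Y: payoffs [1, 0, 1] → best response A/C (payoff 1)
  P1 vs Z: payoffs [3, 4, 1] → best response B (payoff 4)
  P2 vs A: payoffs [4, 4, 2] → best response X/Y (payoff 4)
  P2 vs B: payoffs [3, 2, 3] → best response X/Z (payoff 3)
  P2 vs C: payoffs [2, 1, 1] → best response X (payoff 2)
Mutual best responses: (A,Y), (B,Z), (C,X) → Nash equilibria.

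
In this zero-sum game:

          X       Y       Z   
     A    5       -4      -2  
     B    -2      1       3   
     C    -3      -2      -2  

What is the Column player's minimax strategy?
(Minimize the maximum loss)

Column should play Y, value = 1

Work:
Column player minimizes Row's maximum payoff:
Column X: max payoff to Row = 5
Column Y: max payoff to Row = 1
Column Z: max payoff to Row = 3
Minimum is 1, achieved by column Y.
Minimax strategy: Y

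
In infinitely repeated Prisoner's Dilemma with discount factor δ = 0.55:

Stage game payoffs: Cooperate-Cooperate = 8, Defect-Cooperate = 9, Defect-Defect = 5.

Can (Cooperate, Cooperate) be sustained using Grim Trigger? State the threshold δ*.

δ* = 0.25; since δ = 0.55 ≥ 0.25, cooperation can be sustained

Work:
For Grim Trigger:
Cooperate forever: 8/(1-δ)
Defect then punished: 9 + 5·δ/(1-δ)
Need: 8/(1-δ) ≥ 9 + 5·δ/(1-δ)
Solving: δ ≥ (T-R)/(T-P) = (9-8)/(9-5) = 0.25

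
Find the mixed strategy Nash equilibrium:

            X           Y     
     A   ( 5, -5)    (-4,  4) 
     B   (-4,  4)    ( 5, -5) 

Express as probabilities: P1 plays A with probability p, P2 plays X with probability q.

p = 0.5, q = 0.5

Work:
Find probabilities that make opponent indifferent:
P2 chooses q to make P1 indifferent between A and B
P1 chooses p to make P2 indifferent between X and Y
Mixed NE: P1 plays (A: 0.5, B: 0.5), P2 plays (X: 0.5, Y: 0.5)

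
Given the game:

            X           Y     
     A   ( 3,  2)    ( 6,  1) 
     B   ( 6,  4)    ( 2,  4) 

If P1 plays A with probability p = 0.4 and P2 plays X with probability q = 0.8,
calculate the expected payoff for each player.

E[P1] = 4.56, E[P2] = 3.12

Work:
E[P1] = p·q·π₁(A,X) + p·(1-q)·π₁(A,Y) + (1-p)·q·π₁(B,X) + (1-p)·(1-q)·π₁(B,Y)
= 0.4·0.8·3 + 0.4·0.2·6 + 0.6·0.8·6 + 0.6·0.2·2
= 4.56

E[P2] = 3.12 (similar calculation)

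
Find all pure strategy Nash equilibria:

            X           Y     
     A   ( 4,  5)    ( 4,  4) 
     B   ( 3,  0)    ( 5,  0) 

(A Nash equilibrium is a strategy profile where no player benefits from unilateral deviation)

Nash equilibrium: (A, X), (B, Y)

Work:
Best responses:
  P1 vs X: payoffs [4, 3] → best response A (payoff 4)
  P1 vs Y: payoffs [4, 5] → best response B (payoff 5)
  P2 vs A: payoffs [5, 4] → best response X (payoff 5)
  P2 vs B: payoffs [0, 0] → best response X/Y (payoff 0)
Mutual best responses: (A,X), (B,Y) → Nash equilibria.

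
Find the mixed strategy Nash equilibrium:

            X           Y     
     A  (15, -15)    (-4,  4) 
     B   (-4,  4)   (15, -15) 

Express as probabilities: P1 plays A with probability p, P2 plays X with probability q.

p = 0.5, q = 0.5

Work:
Find probabilities that make opponent indifferent:
P2 chooses q to make P1 indifferent between A and B
P1 chooses p to make P2 indifferent between X and Y
Mixed NE: P1 plays (A: 0.5, B: 0.5), P2 plays (X: 0.5, Y: 0.5)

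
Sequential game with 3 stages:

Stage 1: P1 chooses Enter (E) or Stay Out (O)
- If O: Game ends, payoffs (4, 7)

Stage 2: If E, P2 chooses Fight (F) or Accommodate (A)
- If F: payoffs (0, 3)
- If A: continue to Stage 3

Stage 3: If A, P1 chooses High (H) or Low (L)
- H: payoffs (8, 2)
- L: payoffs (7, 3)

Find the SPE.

SPE: (O, F, H); Outcome (4, 7)

Work:
Stage 3: P1 chooses H (8 vs 7)
Stage 2: P2: F->3, A->2 (anticipating H). Choose F
Stage 1: P1: O->4, E->0 (anticipating F, H). Choose O
SPE path: O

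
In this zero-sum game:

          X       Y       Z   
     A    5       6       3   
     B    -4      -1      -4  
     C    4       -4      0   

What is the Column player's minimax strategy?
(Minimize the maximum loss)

Column should play Z, value = 3

Work:
Column player minimizes Row's maximum payoff:
Column X: max payoff to Row = 5
Column Y: max payoff to Row = 6
Column Z: max payoff to Row = 3
Minimum is 3, achieved by column Z.
Minimax strategy: Z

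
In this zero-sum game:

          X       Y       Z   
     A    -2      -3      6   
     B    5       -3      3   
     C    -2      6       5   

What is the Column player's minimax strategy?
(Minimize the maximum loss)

Column should play X, value = 5

Work:
Column player minimizes Row's maximum payoff:
Column X: max payoff to Row = 5
Column Y: max payoff to Row = 6
Column Z: max payoff to Row = 6
Minimum is 5, achieved by column X.
Minimax strategy: X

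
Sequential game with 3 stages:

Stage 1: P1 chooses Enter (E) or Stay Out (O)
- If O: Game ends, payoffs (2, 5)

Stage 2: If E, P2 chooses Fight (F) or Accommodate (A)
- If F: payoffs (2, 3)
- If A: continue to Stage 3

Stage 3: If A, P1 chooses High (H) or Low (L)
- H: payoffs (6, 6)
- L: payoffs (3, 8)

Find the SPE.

SPE: (E, A, H); Outcome (6, 6)

Work:
Stage 3: P1 chooses H (6 vs 3)
Stage 2: P2: F->3, A->6 (anticipating H). Choose A
Stage 1: P1: O->2, E->6 (anticipating A, H). Choose E
SPE path: E -> A -> H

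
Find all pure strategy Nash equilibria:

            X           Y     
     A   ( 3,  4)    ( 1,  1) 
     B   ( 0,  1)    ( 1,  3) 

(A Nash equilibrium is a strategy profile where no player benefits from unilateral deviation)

Nash equilibrium: (A, X), (B, Y)

Work:
Best responses:
  P1 vs X: payoffs [3, 0] → best response A (payoff 3)
  P1 vs Y: payoffs [1, 1] → best response A/B (payoff 1)
  P2 vs A: payoffs [4, 1] → best response X (payoff 4)
  P2 vs B: payoffs [1, 3] → best response Y (payoff 3)
Mutual best responses: (A,X), (B,Y) → Nash equilibria.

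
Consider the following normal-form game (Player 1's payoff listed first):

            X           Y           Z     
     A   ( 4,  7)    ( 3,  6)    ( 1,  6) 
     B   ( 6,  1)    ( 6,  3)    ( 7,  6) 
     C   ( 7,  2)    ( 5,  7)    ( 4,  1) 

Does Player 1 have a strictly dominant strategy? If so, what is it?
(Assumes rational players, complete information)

No strictly dominant strategy exists for Player 1

Work:
A strategy strictly dominates another if it gives a strictly higher payoff against every opponent action. Compare each pair of P1's strategies column-by-column:
  A vs B: [4 vs 6, 3 vs 6, 1 vs 7] → A does not strictly dominate B (column X: 4 ≤ 6)
  A vs C: [4 vs 7, 3 vs 5, 1 vs 4] → A does not strictly dominate C (column X: 4 ≤ 7)
  B vs A: [6 vs 4, 6 vs 3, 7 vs 1] → B strictly dominates A
  B vs C: [6 vs 7, 6 vs 5, 7 vs 4] → B does not strictly dominate C (column X: 6 ≤ 7)
  C vs A: [7 vs 4, 5 vs 3, 4 vs 1] → C strictly dominates A
  C vs B: [7 vs 6, 5 vs 6, 4 vs 7] → C does not strictly dominate B (column Y: 5 ≤ 6)
No single strategy strictly dominates all others → no strictly dominant strategy.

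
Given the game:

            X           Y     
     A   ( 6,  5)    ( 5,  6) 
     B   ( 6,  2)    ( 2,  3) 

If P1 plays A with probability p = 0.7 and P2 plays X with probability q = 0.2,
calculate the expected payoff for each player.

E[P1] = 4.48, E[P2] = 4.9

Work:
E[P1] = p·q·π₁(A,X) + p·(1-q)·π₁(A,Y) + (1-p)·q·π₁(B,X) + (1-p)·(1-q)·π₁(B,Y)
= 0.7·0.2·6 + 0.7·0.8·5 + 0.3·0.2·6 + 0.3·0.8·2
= 4.48

E[P2] = 4.9 (similar calculation)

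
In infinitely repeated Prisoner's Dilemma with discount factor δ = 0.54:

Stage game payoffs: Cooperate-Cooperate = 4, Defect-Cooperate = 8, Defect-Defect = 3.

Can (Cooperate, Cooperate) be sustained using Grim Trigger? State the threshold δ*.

δ* = 0.8; since δ = 0.54 < 0.8, cooperation cannot be sustained

Work:
For Grim Trigger:
Cooperate forever: 4/(1-δ)
Defect then punished: 8 + 3·δ/(1-δ)
Need: 4/(1-δ) ≥ 8 + 3·δ/(1-δ)
Solving: δ ≥ (T-R)/(T-P) = (8-4)/(8-3) = 0.8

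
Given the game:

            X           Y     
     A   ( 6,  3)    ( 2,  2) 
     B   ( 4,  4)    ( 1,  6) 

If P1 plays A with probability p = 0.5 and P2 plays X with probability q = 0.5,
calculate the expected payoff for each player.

E[P1] = 3.25, E[P2] = 3.75

Work:
E[P1] = p·q·π₁(A,X) + p·(1-q)·π₁(A,Y) + (1-p)·q·π₁(B,X) + (1-p)·(1-q)·π₁(B,Y)
= 0.5·0.5·6 + 0.5·0.5·2 + 0.5·0.5·4 + 0.5·0.5·1
= 3.25

E[P2] = 3.75 (similar calculation)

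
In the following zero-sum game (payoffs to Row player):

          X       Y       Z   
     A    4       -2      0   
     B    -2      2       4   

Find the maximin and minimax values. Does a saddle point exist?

Maximin = -2, Minimax = 2, Saddle: False

Work:
Row minimums: [-2, -2] → maximin = -2
Column maximums: [4, 2, 4] → minimax = 2
No saddle point (maximin ≠ minimax). Mixed strategy needed.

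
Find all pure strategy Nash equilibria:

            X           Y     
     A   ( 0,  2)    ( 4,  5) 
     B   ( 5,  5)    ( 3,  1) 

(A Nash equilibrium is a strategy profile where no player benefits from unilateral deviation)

Nash equilibrium: (A, Y), (B, X)

Work:
Best responses:
  P1 vs X: payoffs [0, 5] → best response B (payoff 5)
  P1 vs Y: payoffs [4, 3] → best response A (payoff 4)
  P2 vs A: payoffs [2, 5] → best response Y (payoff 5)
  P2 vs B: payoffs [5, 1] → best response X (payoff 5)
Mutual best responses: (A,Y), (B,X) → Nash equilibria.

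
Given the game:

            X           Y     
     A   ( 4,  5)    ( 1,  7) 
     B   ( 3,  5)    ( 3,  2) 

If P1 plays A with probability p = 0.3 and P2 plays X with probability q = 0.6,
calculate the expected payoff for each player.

E[P1] = 2.94, E[P2] = 4.4

Work:
E[P1] = p·q·π₁(A,X) + p·(1-q)·π₁(A,Y) + (1-p)·q·π₁(B,X) + (1-p)·(1-q)·π₁(B,Y)
= 0.3·0.6·4 + 0.3·0.4·1 + 0.7·0.6·3 + 0.7·0.4·3
= 2.94

E[P2] = 4.4 (similar calculation)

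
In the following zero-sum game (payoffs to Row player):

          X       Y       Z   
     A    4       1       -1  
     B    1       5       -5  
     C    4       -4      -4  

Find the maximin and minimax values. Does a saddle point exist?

Maximin = -1, Minimax = -1, Saddle: True

Work:
Row minimums: [-1, -5, -4] → maximin = -1
Column maximums: [4, 5, -1] → minimax = -1
Saddle point exists! Game value = -1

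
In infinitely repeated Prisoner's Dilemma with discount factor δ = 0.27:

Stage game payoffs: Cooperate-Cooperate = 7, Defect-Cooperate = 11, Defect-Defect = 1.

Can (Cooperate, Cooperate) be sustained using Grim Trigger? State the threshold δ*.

δ* = 0.4; since δ = 0.27 < 0.4, cooperation cannot be sustained

Work:
For Grim Trigger:
Cooperate forever: 7/(1-δ)
Defect then punished: 11 + 1·δ/(1-δ)
Need: 7/(1-δ) ≥ 11 + 1·δ/(1-δ)
Solving: δ ≥ (T-R)/(T-P) = (11-7)/(11-1) = 0.4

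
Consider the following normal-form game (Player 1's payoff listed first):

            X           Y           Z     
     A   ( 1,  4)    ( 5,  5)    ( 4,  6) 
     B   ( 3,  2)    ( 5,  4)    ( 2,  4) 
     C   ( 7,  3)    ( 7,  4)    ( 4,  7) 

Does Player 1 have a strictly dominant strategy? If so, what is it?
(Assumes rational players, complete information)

No strictly dominant strategy exists for Player 1

Work:
A strategy strictly dominates another if it gives a strictly higher payoff against every opponent action. Compare each pair of P1's strategies column-by-column:
  A vs B: [1 vs 3, 5 vs 5, 4 vs 2] → A does not strictly dominate B (column X: 1 ≤ 3)
  A vs C: [1 vs 7, 5 vs 7, 4 vs 4] → A does not strictly dominate C (column X: 1 ≤ 7)
  B vs A: [3 vs 1, 5 vs 5, 2 vs 4] → B does not strictly dominate A (column Y: 5 ≤ 5)
  B vs C: [3 vs 7, 5 vs 7, 2 vs 4] → B does not strictly dominate C (column X: 3 ≤ 7)
  C vs A: [7 vs 1, 7 vs 5, 4 vs 4] → C does not strictly dominate A (column Z: 4 ≤ 4)
  C vs B: [7 vs 3, 7 vs 5, 4 vs 2] → C strictly dominates B
No single strategy strictly dominates all others → no strictly dominant strategy.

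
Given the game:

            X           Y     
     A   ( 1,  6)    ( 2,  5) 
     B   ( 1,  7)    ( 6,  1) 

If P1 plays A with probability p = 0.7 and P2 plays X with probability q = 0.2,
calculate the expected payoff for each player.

E[P1] = 2.76, E[P2] = 4.3

Work:
E[P1] = p·q·π₁(A,X) + p·(1-q)·π₁(A,Y) + (1-p)·q·π₁(B,X) + (1-p)·(1-q)·π₁(B,Y)
= 0.7·0.2·1 + 0.7·0.8·2 + 0.3·0.2·1 + 0.3·0.8·6
= 2.76

E[P2] = 4.3 (similar calculation)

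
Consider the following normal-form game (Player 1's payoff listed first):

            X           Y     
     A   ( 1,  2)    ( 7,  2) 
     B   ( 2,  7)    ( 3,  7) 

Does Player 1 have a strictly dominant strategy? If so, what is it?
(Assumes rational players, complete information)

No strictly dominant strategy exists for Player 1

Work:
A strategy strictly dominates another if it gives a strictly higher payoff against every opponent action. Compare each pair of P1's strategies column-by-column:
  A vs B: [1 vs 2, 7 vs 3] → A does not strictly dominate B (column X: 1 ≤ 2)
  B vs A: [2 vs 1, 3 vs 7] → B does not strictly dominate A (column Y: 3 ≤ 7)
No single strategy strictly dominates all others → no strictly dominant strategy.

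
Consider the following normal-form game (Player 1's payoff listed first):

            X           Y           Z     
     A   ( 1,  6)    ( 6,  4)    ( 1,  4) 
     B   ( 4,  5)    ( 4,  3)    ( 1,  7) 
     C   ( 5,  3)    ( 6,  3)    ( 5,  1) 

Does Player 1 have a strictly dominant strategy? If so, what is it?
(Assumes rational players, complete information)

No strictly dominant strategy exists for Player 1

Work:
A strategy strictly dominates another if it gives a strictly higher payoff against every opponent action. Compare each pair of P1's strategies column-by-column:
  A vs B: [1 vs 4, 6 vs 4, 1 vs 1] → A does not strictly dominate B (column X: 1 ≤ 4)
  A vs C: [1 vs 5, 6 vs 6, 1 vs 5] → A does not strictly dominate C (column X: 1 ≤ 5)
  B vs A: [4 vs 1, 4 vs 6, 1 vs 1] → B does not strictly dominate A (column Y: 4 ≤ 6)
  B vs C: [4 vs 5, 4 vs 6, 1 vs 5] → B does not strictly dominate C (column X: 4 ≤ 5)
  C vs A: [5 vs 1, 6 vs 6, 5 vs 1] → C does not strictly dominate A (column Y: 6 ≤ 6)
  C vs B: [5 vs 4, 6 vs 4, 5 vs 1] → C strictly dominates B
No single strategy strictly dominates all others → no strictly dominant strategy.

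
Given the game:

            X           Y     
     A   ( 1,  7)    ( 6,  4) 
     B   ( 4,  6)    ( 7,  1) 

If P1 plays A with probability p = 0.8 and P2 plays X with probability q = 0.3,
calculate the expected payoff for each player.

E[P1] = 4.82, E[P2] = 4.42

Work:
E[P1] = p·q·π₁(A,X) + p·(1-q)·π₁(A,Y) + (1-p)·q·π₁(B,X) + (1-p)·(1-q)·π₁(B,Y)
= 0.8·0.3·1 + 0.8·0.7·6 + 0.2·0.3·4 + 0.2·0.7·7
= 4.82

E[P2] = 4.42 (similar calculation)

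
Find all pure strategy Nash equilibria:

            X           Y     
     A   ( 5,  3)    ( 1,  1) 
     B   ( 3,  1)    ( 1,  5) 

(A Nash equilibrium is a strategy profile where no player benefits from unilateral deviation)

Nash equilibrium: (A, X), (B, Y)

Work:
Best responses:
  P1 vs X: payoffs [5, 3] → best response A (payoff 5)
  P1 vs Y: payoffs [1, 1] → best response A/B (payoff 1)
  P2 vs A: payoffs [3, 1] → best response X (payoff 3)
  P2 vs B: payoffs [1, 5] → best response Y (payoff 5)
Mutual best responses: (A,X), (B,Y) → Nash equilibria.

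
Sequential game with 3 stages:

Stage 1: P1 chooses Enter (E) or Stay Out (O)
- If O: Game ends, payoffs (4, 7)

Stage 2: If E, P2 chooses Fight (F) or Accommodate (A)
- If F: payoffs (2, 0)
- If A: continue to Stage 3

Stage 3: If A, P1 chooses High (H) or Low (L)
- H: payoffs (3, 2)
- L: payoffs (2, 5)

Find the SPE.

SPE: (O, A, H); Outcome (4, 7)

Work:
Stage 3: P1 chooses H (3 vs 2)
Stage 2: P2: F->0, A->2 (anticipating H). Choose A
Stage 1: P1: O->4, E->3 (anticipating A, H). Choose O
SPE path: O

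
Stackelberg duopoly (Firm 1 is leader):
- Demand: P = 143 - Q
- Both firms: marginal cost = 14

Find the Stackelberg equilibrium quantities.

q₁* (leader) = 64.5, q₂* (follower) = 32.25

Work:
Follower's reaction: q₂ = (a - c - q₁)/2
Leader substitutes: π₁ = q₁·(a - q₁ - (a-c-q₁)/2 - c)
FOC: q₁* = (143 - 14)/2 = 64.50
Then: q₂* = (143 - 14 - 64.5)/2 = 32.25
Leader has first-mover advantage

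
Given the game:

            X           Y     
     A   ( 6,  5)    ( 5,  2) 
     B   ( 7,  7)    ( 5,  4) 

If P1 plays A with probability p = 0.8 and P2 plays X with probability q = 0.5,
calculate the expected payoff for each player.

E[P1] = 5.6, E[P2] = 3.9

Work:
E[P1] = p·q·π₁(A,X) + p·(1-q)·π₁(A,Y) + (1-p)·q·π₁(B,X) + (1-p)·(1-q)·π₁(B,Y)
= 0.8·0.5·6 + 0.8·0.5·5 + 0.2·0.5·7 + 0.2·0.5·5
= 5.6

E[P2] = 3.9 (similar calculation)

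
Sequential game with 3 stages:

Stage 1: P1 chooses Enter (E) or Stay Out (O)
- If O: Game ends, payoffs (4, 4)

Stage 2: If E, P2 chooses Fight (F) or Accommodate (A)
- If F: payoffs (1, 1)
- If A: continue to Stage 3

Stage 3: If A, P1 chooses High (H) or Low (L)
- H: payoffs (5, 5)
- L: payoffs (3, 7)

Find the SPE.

SPE: (E, A, H); Outcome (5, 5)

Work:
Stage 3: P1 chooses H (5 vs 3)
Stage 2: P2: F->1, A->5 (anticipating H). Choose A
Stage 1: P1: O->4, E->5 (anticipating A, H). Choose E
SPE path: E -> A -> H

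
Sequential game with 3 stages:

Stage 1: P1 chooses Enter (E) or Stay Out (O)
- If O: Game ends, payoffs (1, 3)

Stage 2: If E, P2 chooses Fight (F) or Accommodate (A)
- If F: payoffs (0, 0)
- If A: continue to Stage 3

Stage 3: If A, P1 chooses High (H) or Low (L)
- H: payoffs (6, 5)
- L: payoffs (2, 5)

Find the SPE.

SPE: (E, A, H); Outcome (6, 5)

Work:
Stage 3: P1 chooses H (6 vs 2)
Stage 2: P2: F->0, A->5 (anticipating H). Choose A
Stage 1: P1: O->1, E->6 (anticipating A, H). Choose E
SPE path: E -> A -> H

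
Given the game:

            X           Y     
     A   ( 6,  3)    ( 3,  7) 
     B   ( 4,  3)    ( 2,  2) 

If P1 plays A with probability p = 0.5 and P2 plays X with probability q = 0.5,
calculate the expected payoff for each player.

E[P1] = 3.75, E[P2] = 3.75

Work:
E[P1] = p·q·π₁(A,X) + p·(1-q)·π₁(A,Y) + (1-p)·q·π₁(B,X) + (1-p)·(1-q)·π₁(B,Y)
= 0.5·0.5·6 + 0.5·0.5·3 + 0.5·0.5·4 + 0.5·0.5·2
= 3.75

E[P2] = 3.75 (similar calculation)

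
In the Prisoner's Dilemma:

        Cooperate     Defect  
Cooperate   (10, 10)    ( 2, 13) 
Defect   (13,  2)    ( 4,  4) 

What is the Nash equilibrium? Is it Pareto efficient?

(Defect, Defect) is NE; not Pareto efficient

Work:
Defect dominates Cooperate for both players:
If P2 cooperates: Defect (13) > Cooperate (10)
If P2 defects: Defect (4) > Cooperate (2)
NE: (Defect, Defect) with payoff (4, 4)
But (Cooperate, Cooperate) = (10, 10) Pareto dominates (4, 4)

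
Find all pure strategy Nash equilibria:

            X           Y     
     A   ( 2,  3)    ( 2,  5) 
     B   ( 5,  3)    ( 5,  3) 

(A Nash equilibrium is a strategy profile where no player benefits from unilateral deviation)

Nash equilibrium: (B, X), (B, Y)

Work:
Best responses:
  P1 vs X: payoffs [2, 5] → best response B (payoff 5)
  P1 vs Y: payoffs [2, 5] → best response B (payoff 5)
  P2 vs A: payoffs [3, 5] → best response Y (payoff 5)
  P2 vs B: payoffs [3, 3] → best response X/Y (payoff 3)
Mutual best responses: (B,X), (B,Y) → Nash equilibria.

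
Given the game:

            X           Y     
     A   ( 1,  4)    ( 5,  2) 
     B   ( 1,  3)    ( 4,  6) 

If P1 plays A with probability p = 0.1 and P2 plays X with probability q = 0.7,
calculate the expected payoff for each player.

E[P1] = 1.93, E[P2] = 3.85

Work:
E[P1] = p·q·π₁(A,X) + p·(1-q)·π₁(A,Y) + (1-p)·q·π₁(B,X) + (1-p)·(1-q)·π₁(B,Y)
= 0.1·0.7·1 + 0.1·0.3·5 + 0.9·0.7·1 + 0.9·0.3·4
= 1.93

E[P2] = 3.85 (similar calculation)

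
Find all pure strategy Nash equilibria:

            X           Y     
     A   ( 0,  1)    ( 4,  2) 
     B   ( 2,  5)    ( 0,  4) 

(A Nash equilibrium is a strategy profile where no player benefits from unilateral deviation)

Nash equilibrium: (A, Y), (B, X)

Work:
Best responses:
  P1 vs X: payoffs [0, 2] → best response B (payoff 2)
  P1 vs Y: payoffs [4, 0] → best response A (payoff 4)
  P2 vs A: payoffs [1, 2] → best response Y (payoff 2)
  P2 vs B: payoffs [5, 4] → best response X (payoff 5)
Mutual best responses: (A,Y), (B,X) → Nash equilibria.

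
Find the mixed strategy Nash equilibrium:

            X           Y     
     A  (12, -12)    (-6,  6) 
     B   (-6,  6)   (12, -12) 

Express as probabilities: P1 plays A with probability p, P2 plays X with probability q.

p = 0.5, q = 0.5

Work:
Find probabilities that make opponent indifferent:
P2 chooses q to make P1 indifferent between A and B
P1 chooses p to make P2 indifferent between X and Y
Mixed NE: P1 plays (A: 0.5, B: 0.5), P2 plays (X: 0.5, Y: 0.5)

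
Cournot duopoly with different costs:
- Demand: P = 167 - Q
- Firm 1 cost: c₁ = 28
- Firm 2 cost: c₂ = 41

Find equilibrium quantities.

q₁* = 50.67, q₂* = 37.67

Work:
Reaction: q₁ = (167 - 28 - q₂)/2
Reaction: q₂ = (167 - 41 - q₁)/2
Solve simultaneously:
q₁* = (167 - 2×28 + 41)/3 = 50.67
q₂* = (167 - 2×41 + 28)/3 = 37.67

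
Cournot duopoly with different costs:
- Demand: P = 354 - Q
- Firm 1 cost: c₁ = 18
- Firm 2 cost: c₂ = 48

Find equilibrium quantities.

q₁* = 122.0, q₂* = 92.0

Work:
Reaction: q₁ = (354 - 18 - q₂)/2
Reaction: q₂ = (354 - 48 - q₁)/2
Solve simultaneously:
q₁* = (354 - 2×18 + 48)/3 = 122.0
q₂* = (354 - 2×48 + 18)/3 = 92.0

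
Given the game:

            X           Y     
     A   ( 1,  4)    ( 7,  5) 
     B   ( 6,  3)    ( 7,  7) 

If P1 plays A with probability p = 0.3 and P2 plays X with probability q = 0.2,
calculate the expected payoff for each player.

E[P1] = 6.5, E[P2] = 5.78

Work:
E[P1] = p·q·π₁(A,X) + p·(1-q)·π₁(A,Y) + (1-p)·q·π₁(B,X) + (1-p)·(1-q)·π₁(B,Y)
= 0.3·0.2·1 + 0.3·0.8·7 + 0.7·0.2·6 + 0.7·0.8·7
= 6.5

E[P2] = 5.78 (similar calculation)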